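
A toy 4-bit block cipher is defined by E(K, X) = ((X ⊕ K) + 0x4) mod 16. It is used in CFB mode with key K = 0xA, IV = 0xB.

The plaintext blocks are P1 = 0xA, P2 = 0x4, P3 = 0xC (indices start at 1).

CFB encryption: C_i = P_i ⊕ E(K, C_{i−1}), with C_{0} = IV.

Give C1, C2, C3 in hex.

C1 = 0xF, C2 = 0xD, C3 = 0x7

C1: E(K, 0xB) = 0x5; 0xA ⊕ 0x5 = 0xF.
C2: E(K, 0xF) = 0x9; 0x4 ⊕ 0x9 = 0xD.
C3: E(K, 0xD) = 0xB; 0xC ⊕ 0xB = 0x7.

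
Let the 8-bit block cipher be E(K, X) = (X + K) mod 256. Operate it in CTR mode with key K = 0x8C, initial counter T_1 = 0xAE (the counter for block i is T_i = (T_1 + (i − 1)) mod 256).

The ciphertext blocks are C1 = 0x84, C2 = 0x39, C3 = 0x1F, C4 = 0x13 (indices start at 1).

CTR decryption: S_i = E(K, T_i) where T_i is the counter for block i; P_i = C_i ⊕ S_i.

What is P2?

P2 = 0x02

P2: T = 0xAF, S = E(K, T) = 0x3B; 0x39 ⊕ 0x3B = 0x02.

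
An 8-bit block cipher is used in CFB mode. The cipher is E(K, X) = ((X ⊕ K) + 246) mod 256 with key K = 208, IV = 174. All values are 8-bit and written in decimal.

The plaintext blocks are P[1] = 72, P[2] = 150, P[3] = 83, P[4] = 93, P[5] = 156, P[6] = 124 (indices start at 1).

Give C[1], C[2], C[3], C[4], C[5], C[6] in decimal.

C[1] = 60, C[2] = 116, C[3] = 201, C[4] = 82, C[5] = 228, C[6] = 86

CFB encryption: C_i = P_i ⊕ E(K, C_{i−1}), with C_{0} = IV.
C[1]: E(K, 174) = 116; 72 ⊕ 116 = 60.
C[2]: E(K, 60) = 226; 150 ⊕ 226 = 116.
C[3]: E(K, 116) = 154; 83 ⊕ 154 = 201.
C[4]: E(K, 201) = 15; 93 ⊕ 15 = 82.
C[5]: E(K, 82) = 120; 156 ⊕ 120 = 228.
C[6]: E(K, 228) = 42; 124 ⊕ 42 = 86.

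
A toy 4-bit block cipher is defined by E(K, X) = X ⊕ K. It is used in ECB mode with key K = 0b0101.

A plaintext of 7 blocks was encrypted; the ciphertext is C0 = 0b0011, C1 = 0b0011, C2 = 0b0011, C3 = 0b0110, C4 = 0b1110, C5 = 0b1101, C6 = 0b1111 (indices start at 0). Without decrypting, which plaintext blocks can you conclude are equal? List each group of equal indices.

P0 = P1 = P2

ECB encrypts each block independently with the same key, so equal ciphertext blocks imply equal plaintext blocks.
C0 = C1 = C2 = 0b0011, so P0 = P1 = P2.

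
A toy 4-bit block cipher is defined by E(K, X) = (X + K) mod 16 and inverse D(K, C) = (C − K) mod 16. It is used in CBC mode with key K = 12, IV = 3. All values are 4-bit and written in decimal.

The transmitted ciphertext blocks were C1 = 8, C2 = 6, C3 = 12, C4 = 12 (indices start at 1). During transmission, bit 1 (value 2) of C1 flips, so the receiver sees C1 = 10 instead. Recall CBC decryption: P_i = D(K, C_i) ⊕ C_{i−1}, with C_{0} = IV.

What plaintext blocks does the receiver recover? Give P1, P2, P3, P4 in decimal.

P1 = 13, P2 = 0, P3 = 6, P4 = 12

Only C1 changed, to 10. In CBC, a change in C_i garbles P_i and flips the same bit in P_{i+1}. Decrypting the received ciphertext:
P1: D(K, 10) = 14; 14 ⊕ 3 = 13.
P2: D(K, 6) = 10; 10 ⊕ 10 = 0.
P3: D(K, 12) = 0; 0 ⊕ 6 = 6.
P4: D(K, 12) = 0; 0 ⊕ 12 = 12.
Blocks that differ from the original plaintext: P1, P2.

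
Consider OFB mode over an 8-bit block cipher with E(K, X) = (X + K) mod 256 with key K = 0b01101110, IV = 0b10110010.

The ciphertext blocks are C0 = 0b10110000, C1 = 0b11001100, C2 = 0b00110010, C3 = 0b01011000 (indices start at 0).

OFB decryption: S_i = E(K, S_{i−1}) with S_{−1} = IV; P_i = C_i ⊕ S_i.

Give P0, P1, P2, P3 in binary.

P0 = 0b10010000, P1 = 0b01000010, P2 = 0b11001110, P3 = 0b00110010

P0: S = E(K, 0b10110010) = 0b00100000; 0b10110000 ⊕ 0b00100000 = 0b10010000.
P1: S = E(K, 0b00100000) = 0b10001110; 0b11001100 ⊕ 0b10001110 = 0b01000010.
P2: S = E(K, 0b10001110) = 0b11111100; 0b00110010 ⊕ 0b11111100 = 0b11001110.
P3: S = E(K, 0b11111100) = 0b01101010; 0b01011000 ⊕ 0b01101010 = 0b00110010.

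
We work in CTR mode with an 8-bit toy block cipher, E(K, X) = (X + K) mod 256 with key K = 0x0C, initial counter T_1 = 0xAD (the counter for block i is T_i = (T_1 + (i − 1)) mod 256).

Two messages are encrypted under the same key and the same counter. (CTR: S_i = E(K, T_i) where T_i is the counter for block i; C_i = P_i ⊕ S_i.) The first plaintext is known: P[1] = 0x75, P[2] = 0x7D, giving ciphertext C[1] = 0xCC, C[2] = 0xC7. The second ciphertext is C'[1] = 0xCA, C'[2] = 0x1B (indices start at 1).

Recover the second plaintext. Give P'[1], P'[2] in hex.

P'[1] = 0x73, P'[2] = 0xA1

In CTR with a reused counter, both messages share the same keystream S_i, so C_i ⊕ C'_i = P_i ⊕ P'_i and thus P'_i = P_i ⊕ C_i ⊕ C'_i.
P'[1]: 0x75 ⊕ 0xCC ⊕ 0xCA = 0x73.
P'[2]: 0x7D ⊕ 0xC7 ⊕ 0x1B = 0xA1.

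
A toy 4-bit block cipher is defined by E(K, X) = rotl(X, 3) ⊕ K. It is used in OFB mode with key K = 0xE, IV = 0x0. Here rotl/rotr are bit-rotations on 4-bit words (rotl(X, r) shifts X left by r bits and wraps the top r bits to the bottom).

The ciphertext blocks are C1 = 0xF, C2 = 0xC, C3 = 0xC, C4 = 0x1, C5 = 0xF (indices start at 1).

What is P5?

P5 = 0xE

OFB decryption: S_i = E(K, S_{i−1}) with S_{0} = IV; P_i = C_i ⊕ S_i.
P1: S = E(K, 0x0) = 0xE; 0xF ⊕ 0xE = 0x1.
P2: S = E(K, 0xE) = 0x9; 0xC ⊕ 0x9 = 0x5.
P3: S = E(K, 0x9) = 0x2; 0xC ⊕ 0x2 = 0xE.
P4: S = E(K, 0x2) = 0xF; 0x1 ⊕ 0xF = 0xE.
P5: S = E(K, 0xF) = 0x1; 0xF ⊕ 0x1 = 0xE.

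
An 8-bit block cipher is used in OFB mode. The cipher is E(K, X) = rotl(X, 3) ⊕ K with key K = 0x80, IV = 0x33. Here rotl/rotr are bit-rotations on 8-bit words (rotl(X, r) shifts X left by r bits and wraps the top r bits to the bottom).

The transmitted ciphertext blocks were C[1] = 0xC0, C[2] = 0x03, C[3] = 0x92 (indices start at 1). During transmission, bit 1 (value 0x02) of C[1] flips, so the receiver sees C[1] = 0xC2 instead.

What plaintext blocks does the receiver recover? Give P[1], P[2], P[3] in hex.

OFB decryption: S_i = E(K, S_{i−1}) with S_{0} = IV; P_i = C_i ⊕ S_i.
Only C[1] changed, to 0xC2. In OFB, a change in C_i flips the same bit in P_i only; the keystream is unaffected. Decrypting the received ciphertext:
P[1]: S = E(K, 0x33) = 0x19; 0xC2 ⊕ 0x19 = 0xDB.
P[2]: S = E(K, 0x19) = 0x48; 0x03 ⊕ 0x48 = 0x4B.
P[3]: S = E(K, 0x48) = 0xC2; 0x92 ⊕ 0xC2 = 0x50.
Blocks that differ from the original plaintext: P[1].

P[1] = 0xDB, P[2] = 0x4B, P[3] = 0x50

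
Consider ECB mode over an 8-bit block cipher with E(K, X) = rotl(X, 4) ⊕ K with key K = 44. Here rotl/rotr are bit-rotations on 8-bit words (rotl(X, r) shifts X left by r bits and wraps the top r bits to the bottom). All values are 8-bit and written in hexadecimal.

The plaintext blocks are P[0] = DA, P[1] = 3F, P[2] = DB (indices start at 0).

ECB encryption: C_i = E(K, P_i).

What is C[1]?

C[1]: E(K, 3F) = B7.

C[1] = B7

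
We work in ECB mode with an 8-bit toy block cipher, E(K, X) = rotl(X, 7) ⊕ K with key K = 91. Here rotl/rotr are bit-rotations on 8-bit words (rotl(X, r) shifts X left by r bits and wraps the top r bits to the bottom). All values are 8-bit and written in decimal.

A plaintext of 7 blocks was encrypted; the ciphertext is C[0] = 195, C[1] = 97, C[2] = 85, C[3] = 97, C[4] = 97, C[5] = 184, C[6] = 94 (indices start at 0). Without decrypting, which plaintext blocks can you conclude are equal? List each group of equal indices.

P[1] = P[3] = P[4]

ECB encrypts each block independently with the same key, so equal ciphertext blocks imply equal plaintext blocks.
C[1] = C[3] = C[4] = 97, so P[1] = P[3] = P[4].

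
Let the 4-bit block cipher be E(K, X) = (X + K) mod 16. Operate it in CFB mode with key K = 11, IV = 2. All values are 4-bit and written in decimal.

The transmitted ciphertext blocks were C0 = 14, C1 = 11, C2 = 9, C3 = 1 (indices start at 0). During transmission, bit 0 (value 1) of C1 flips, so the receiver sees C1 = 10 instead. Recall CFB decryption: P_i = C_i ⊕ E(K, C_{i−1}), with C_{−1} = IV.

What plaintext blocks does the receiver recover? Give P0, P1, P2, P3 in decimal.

Only C1 changed, to 10. In CFB, a change in C_i flips the same bit in P_i and garbles P_{i+1}. Decrypting the received ciphertext:
P0: E(K, 2) = 13; 14 ⊕ 13 = 3.
P1: E(K, 14) = 9; 10 ⊕ 9 = 3.
P2: E(K, 10) = 5; 9 ⊕ 5 = 12.
P3: E(K, 9) = 4; 1 ⊕ 4 = 5.
Blocks that differ from the original plaintext: P1, P2.

P0 = 3, P1 = 3, P2 = 12, P3 = 5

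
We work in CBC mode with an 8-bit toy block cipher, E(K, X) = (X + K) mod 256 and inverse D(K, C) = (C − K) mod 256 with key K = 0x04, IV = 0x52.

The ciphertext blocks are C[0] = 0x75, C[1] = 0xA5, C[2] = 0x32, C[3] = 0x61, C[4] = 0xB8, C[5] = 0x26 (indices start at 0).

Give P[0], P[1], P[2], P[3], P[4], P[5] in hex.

CBC decryption: P_i = D(K, C_i) ⊕ C_{i−1}, with C_{−1} = IV.
P[0]: D(K, 0x75) = 0x71; 0x71 ⊕ 0x52 = 0x23.
P[1]: D(K, 0xA5) = 0xA1; 0xA1 ⊕ 0x75 = 0xD4.
P[2]: D(K, 0x32) = 0x2E; 0x2E ⊕ 0xA5 = 0x8B.
P[3]: D(K, 0x61) = 0x5D; 0x5D ⊕ 0x32 = 0x6F.
P[4]: D(K, 0xB8) = 0xB4; 0xB4 ⊕ 0x61 = 0xD5.
P[5]: D(K, 0x26) = 0x22; 0x22 ⊕ 0xB8 = 0x9A.

P[0] = 0x23, P[1] = 0xD4, P[2] = 0x8B, P[3] = 0x6F, P[4] = 0xD5, P[5] = 0x9A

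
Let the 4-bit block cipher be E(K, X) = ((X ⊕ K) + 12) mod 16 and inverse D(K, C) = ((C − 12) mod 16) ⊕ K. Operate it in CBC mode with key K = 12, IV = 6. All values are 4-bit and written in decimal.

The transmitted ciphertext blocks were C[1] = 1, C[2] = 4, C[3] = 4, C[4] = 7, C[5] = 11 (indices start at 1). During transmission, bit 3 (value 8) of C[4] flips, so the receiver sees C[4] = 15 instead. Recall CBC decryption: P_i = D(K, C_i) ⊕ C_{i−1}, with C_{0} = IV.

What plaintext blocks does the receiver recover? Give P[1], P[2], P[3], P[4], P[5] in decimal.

Only C[4] changed, to 15. In CBC, a change in C_i garbles P_i and flips the same bit in P_{i+1}. Decrypting the received ciphertext:
P[1]: D(K, 1) = 9; 9 ⊕ 6 = 15.
P[2]: D(K, 4) = 4; 4 ⊕ 1 = 5.
P[3]: D(K, 4) = 4; 4 ⊕ 4 = 0.
P[4]: D(K, 15) = 15; 15 ⊕ 4 = 11.
P[5]: D(K, 11) = 3; 3 ⊕ 15 = 12.
Blocks that differ from the original plaintext: P[4], P[5].

P[1] = 15, P[2] = 5, P[3] = 0, P[4] = 11, P[5] = 12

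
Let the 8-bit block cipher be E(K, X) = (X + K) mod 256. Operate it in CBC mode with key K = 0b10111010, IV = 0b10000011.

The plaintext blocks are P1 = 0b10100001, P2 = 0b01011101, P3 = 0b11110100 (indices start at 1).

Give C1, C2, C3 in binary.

C1 = 0b11011100, C2 = 0b00111011, C3 = 0b10001001

CBC encryption: C_i = E(K, P_i ⊕ C_{i−1}), with C_{0} = IV.
C1: P1 ⊕ 0b10000011 = 0b00100010; E(K, 0b00100010) = 0b11011100.
C2: P2 ⊕ 0b11011100 = 0b10000001; E(K, 0b10000001) = 0b00111011.
C3: P3 ⊕ 0b00111011 = 0b11001111; E(K, 0b11001111) = 0b10001001.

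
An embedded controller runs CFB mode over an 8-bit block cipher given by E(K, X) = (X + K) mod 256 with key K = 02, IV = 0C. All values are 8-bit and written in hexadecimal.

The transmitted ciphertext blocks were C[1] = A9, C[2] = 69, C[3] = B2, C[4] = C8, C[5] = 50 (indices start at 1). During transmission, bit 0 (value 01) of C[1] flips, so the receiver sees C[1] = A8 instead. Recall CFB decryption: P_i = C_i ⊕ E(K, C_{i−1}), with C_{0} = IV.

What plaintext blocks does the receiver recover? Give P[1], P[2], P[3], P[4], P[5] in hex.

Only C[1] changed, to A8. In CFB, a change in C_i flips the same bit in P_i and garbles P_{i+1}. Decrypting the received ciphertext:
P[1]: E(K, 0C) = 0E; A8 ⊕ 0E = A6.
P[2]: E(K, A8) = AA; 69 ⊕ AA = C3.
P[3]: E(K, 69) = 6B; B2 ⊕ 6B = D9.
P[4]: E(K, B2) = B4; C8 ⊕ B4 = 7C.
P[5]: E(K, C8) = CA; 50 ⊕ CA = 9A.
Blocks that differ from the original plaintext: P[1], P[2].

P[1] = A6, P[2] = C3, P[3] = D9, P[4] = 7C, P[5] = 9A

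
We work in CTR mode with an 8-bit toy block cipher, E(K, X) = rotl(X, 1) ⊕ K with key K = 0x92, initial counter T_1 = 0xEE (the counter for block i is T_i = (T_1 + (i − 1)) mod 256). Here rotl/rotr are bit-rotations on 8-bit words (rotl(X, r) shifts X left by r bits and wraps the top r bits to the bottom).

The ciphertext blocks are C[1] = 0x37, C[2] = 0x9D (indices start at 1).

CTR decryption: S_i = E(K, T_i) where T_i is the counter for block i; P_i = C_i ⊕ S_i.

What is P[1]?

P[1]: T = 0xEE, S = E(K, T) = 0x4F; 0x37 ⊕ 0x4F = 0x78.

P[1] = 0x78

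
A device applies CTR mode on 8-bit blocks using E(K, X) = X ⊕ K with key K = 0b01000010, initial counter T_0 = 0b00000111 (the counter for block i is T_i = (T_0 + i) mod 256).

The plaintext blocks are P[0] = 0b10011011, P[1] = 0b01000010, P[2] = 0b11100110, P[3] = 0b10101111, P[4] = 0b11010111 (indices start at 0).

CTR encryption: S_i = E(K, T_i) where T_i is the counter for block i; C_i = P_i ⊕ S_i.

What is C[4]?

C[4] = 0b10011110

C[0]: T = 0b00000111, S = E(K, T) = 0b01000101; 0b10011011 ⊕ 0b01000101 = 0b11011110.
C[1]: T = 0b00001000, S = E(K, T) = 0b01001010; 0b01000010 ⊕ 0b01001010 = 0b00001000.
C[2]: T = 0b00001001, S = E(K, T) = 0b01001011; 0b11100110 ⊕ 0b01001011 = 0b10101101.
C[3]: T = 0b00001010, S = E(K, T) = 0b01001000; 0b10101111 ⊕ 0b01001000 = 0b11100111.
C[4]: T = 0b00001011, S = E(K, T) = 0b01001001; 0b11010111 ⊕ 0b01001001 = 0b10011110.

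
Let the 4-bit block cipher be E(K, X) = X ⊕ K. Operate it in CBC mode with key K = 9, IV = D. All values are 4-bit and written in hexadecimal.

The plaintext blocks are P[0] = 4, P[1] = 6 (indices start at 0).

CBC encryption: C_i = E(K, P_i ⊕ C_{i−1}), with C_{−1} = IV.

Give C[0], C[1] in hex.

C[0]: P[0] ⊕ D = 9; E(K, 9) = 0.
C[1]: P[1] ⊕ 0 = 6; E(K, 6) = F.

C[0] = 0, C[1] = F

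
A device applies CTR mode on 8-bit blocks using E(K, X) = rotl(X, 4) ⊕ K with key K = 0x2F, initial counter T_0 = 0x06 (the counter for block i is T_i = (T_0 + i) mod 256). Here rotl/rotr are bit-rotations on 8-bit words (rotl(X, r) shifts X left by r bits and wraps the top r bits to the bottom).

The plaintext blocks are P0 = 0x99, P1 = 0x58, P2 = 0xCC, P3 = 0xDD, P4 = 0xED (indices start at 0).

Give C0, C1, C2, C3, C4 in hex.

CTR encryption: S_i = E(K, T_i) where T_i is the counter for block i; C_i = P_i ⊕ S_i.
C0: T = 0x06, S = E(K, T) = 0x4F; 0x99 ⊕ 0x4F = 0xD6.
C1: T = 0x07, S = E(K, T) = 0x5F; 0x58 ⊕ 0x5F = 0x07.
C2: T = 0x08, S = E(K, T) = 0xAF; 0xCC ⊕ 0xAF = 0x63.
C3: T = 0x09, S = E(K, T) = 0xBF; 0xDD ⊕ 0xBF = 0x62.
C4: T = 0x0A, S = E(K, T) = 0x8F; 0xED ⊕ 0x8F = 0x62.

C0 = 0xD6, C1 = 0x07, C2 = 0x63, C3 = 0x62, C4 = 0x62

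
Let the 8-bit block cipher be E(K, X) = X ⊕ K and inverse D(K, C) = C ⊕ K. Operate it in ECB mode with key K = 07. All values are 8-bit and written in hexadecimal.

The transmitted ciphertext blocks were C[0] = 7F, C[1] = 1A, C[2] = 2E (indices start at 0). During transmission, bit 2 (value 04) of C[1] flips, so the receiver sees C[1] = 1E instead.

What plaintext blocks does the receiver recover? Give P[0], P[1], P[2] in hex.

ECB decryption: P_i = D(K, C_i).
Only C[1] changed, to 1E. In ECB, a change in C_i affects only P_i. Decrypting the received ciphertext:
P[0]: D(K, 7F) = 78.
P[1]: D(K, 1E) = 19.
P[2]: D(K, 2E) = 29.
Blocks that differ from the original plaintext: P[1].

P[0] = 78, P[1] = 19, P[2] = 29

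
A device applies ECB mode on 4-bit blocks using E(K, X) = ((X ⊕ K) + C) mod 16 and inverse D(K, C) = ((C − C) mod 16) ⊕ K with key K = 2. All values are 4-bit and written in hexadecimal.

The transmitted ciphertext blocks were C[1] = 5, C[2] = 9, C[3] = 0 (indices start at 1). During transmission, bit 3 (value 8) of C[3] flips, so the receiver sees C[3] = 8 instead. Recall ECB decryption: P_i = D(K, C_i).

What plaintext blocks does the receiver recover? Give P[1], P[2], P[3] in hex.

P[1] = B, P[2] = F, P[3] = E

Only C[3] changed, to 8. In ECB, a change in C_i affects only P_i. Decrypting the received ciphertext:
P[1]: D(K, 5) = B.
P[2]: D(K, 9) = F.
P[3]: D(K, 8) = E.
Blocks that differ from the original plaintext: P[3].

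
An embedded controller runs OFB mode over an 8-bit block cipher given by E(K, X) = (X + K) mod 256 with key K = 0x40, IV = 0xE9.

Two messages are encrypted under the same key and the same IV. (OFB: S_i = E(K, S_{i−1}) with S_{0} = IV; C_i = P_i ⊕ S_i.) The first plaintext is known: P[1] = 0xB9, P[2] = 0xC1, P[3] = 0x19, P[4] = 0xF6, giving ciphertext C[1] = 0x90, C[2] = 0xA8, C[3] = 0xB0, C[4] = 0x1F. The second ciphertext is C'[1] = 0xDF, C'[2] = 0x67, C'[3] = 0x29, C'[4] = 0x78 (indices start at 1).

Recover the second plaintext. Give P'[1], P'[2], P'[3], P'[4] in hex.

P'[1] = 0xF6, P'[2] = 0x0E, P'[3] = 0x80, P'[4] = 0x91

In OFB with a reused IV, both messages share the same keystream S_i, so C_i ⊕ C'_i = P_i ⊕ P'_i and thus P'_i = P_i ⊕ C_i ⊕ C'_i.
P'[1]: 0xB9 ⊕ 0x90 ⊕ 0xDF = 0xF6.
P'[2]: 0xC1 ⊕ 0xA8 ⊕ 0x67 = 0x0E.
P'[3]: 0x19 ⊕ 0xB0 ⊕ 0x29 = 0x80.
P'[4]: 0xF6 ⊕ 0x1F ⊕ 0x78 = 0x91.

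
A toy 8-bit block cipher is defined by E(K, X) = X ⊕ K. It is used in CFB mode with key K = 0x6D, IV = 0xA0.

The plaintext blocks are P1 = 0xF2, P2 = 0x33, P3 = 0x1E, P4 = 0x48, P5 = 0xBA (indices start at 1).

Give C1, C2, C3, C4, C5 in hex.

CFB encryption: C_i = P_i ⊕ E(K, C_{i−1}), with C_{0} = IV.
C1: E(K, 0xA0) = 0xCD; 0xF2 ⊕ 0xCD = 0x3F.
C2: E(K, 0x3F) = 0x52; 0x33 ⊕ 0x52 = 0x61.
C3: E(K, 0x61) = 0x0C; 0x1E ⊕ 0x0C = 0x12.
C4: E(K, 0x12) = 0x7F; 0x48 ⊕ 0x7F = 0x37.
C5: E(K, 0x37) = 0x5A; 0xBA ⊕ 0x5A = 0xE0.

C1 = 0x3F, C2 = 0x61, C3 = 0x12, C4 = 0x37, C5 = 0xE0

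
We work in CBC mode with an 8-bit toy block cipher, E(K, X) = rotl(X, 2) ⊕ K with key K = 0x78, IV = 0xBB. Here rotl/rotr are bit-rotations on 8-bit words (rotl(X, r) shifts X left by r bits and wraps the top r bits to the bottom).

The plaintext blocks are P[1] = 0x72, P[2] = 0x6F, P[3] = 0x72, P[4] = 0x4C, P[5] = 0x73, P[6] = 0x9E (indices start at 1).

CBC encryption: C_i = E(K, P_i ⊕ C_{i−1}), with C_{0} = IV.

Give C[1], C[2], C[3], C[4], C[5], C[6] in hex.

C[1] = 0x5F, C[2] = 0xB8, C[3] = 0x53, C[4] = 0x04, C[5] = 0xA5, C[6] = 0x94

C[1]: P[1] ⊕ 0xBB = 0xC9; E(K, 0xC9) = 0x5F.
C[2]: P[2] ⊕ 0x5F = 0x30; E(K, 0x30) = 0xB8.
C[3]: P[3] ⊕ 0xB8 = 0xCA; E(K, 0xCA) = 0x53.
C[4]: P[4] ⊕ 0x53 = 0x1F; E(K, 0x1F) = 0x04.
C[5]: P[5] ⊕ 0x04 = 0x77; E(K, 0x77) = 0xA5.
C[6]: P[6] ⊕ 0xA5 = 0x3B; E(K, 0x3B) = 0x94.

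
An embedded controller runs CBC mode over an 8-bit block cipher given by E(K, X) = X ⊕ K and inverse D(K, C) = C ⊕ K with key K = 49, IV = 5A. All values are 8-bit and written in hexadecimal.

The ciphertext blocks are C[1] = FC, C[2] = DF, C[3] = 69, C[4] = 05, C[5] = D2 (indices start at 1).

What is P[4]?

P[4] = 25

CBC decryption: P_i = D(K, C_i) ⊕ C_{i−1}, with C_{0} = IV.
P[4]: D(K, 05) = 4C; 4C ⊕ 69 = 25.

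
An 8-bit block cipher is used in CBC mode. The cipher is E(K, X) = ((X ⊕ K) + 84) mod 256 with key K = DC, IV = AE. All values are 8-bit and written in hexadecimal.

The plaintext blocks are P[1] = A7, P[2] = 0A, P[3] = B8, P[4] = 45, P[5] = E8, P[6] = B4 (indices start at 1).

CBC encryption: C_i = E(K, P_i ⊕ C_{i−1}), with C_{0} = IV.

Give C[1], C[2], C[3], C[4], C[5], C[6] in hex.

C[1] = 59, C[2] = 13, C[3] = FB, C[4] = E6, C[5] = 56, C[6] = C2

C[1]: P[1] ⊕ AE = 09; E(K, 09) = 59.
C[2]: P[2] ⊕ 59 = 53; E(K, 53) = 13.
C[3]: P[3] ⊕ 13 = AB; E(K, AB) = FB.
C[4]: P[4] ⊕ FB = BE; E(K, BE) = E6.
C[5]: P[5] ⊕ E6 = 0E; E(K, 0E) = 56.
C[6]: P[6] ⊕ 56 = E2; E(K, E2) = C2.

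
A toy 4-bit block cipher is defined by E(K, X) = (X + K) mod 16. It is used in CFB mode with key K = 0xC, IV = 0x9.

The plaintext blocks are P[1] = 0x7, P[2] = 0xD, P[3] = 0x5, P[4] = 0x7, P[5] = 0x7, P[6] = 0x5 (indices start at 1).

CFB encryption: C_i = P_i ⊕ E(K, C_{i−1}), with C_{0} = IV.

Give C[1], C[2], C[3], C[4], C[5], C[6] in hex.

C[1]: E(K, 0x9) = 0x5; 0x7 ⊕ 0x5 = 0x2.
C[2]: E(K, 0x2) = 0xE; 0xD ⊕ 0xE = 0x3.
C[3]: E(K, 0x3) = 0xF; 0x5 ⊕ 0xF = 0xA.
C[4]: E(K, 0xA) = 0x6; 0x7 ⊕ 0x6 = 0x1.
C[5]: E(K, 0x1) = 0xD; 0x7 ⊕ 0xD = 0xA.
C[6]: E(K, 0xA) = 0x6; 0x5 ⊕ 0x6 = 0x3.

C[1] = 0x2, C[2] = 0x3, C[3] = 0xA, C[4] = 0x1, C[5] = 0xA, C[6] = 0x3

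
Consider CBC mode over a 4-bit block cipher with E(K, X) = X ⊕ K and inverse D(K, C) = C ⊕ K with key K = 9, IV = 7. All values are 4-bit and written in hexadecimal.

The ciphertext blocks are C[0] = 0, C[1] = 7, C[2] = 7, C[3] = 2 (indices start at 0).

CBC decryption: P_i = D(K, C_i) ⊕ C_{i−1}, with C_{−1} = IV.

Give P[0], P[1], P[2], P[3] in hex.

P[0]: D(K, 0) = 9; 9 ⊕ 7 = E.
P[1]: D(K, 7) = E; E ⊕ 0 = E.
P[2]: D(K, 7) = E; E ⊕ 7 = 9.
P[3]: D(K, 2) = B; B ⊕ 7 = C.

P[0] = E, P[1] = E, P[2] = 9, P[3] = C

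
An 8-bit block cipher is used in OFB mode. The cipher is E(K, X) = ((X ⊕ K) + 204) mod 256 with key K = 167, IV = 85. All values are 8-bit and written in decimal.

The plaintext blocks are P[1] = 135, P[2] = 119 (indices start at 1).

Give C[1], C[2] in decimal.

C[1] = 57, C[2] = 146

OFB encryption: S_i = E(K, S_{i−1}) with S_{0} = IV; C_i = P_i ⊕ S_i.
C[1]: S = E(K, 85) = 190; 135 ⊕ 190 = 57.
C[2]: S = E(K, 190) = 229; 119 ⊕ 229 = 146.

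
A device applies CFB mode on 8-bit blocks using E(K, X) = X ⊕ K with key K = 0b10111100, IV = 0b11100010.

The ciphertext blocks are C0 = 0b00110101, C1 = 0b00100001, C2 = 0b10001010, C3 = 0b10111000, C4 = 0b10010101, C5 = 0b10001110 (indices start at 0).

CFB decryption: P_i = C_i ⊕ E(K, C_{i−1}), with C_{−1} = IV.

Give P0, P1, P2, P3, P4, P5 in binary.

P0 = 0b01101011, P1 = 0b10101000, P2 = 0b00010111, P3 = 0b10001110, P4 = 0b10010001, P5 = 0b10100111

P0: E(K, 0b11100010) = 0b01011110; 0b00110101 ⊕ 0b01011110 = 0b01101011.
P1: E(K, 0b00110101) = 0b10001001; 0b00100001 ⊕ 0b10001001 = 0b10101000.
P2: E(K, 0b00100001) = 0b10011101; 0b10001010 ⊕ 0b10011101 = 0b00010111.
P3: E(K, 0b10001010) = 0b00110110; 0b10111000 ⊕ 0b00110110 = 0b10001110.
P4: E(K, 0b10111000) = 0b00000100; 0b10010101 ⊕ 0b00000100 = 0b10010001.
P5: E(K, 0b10010101) = 0b00101001; 0b10001110 ⊕ 0b00101001 = 0b10100111.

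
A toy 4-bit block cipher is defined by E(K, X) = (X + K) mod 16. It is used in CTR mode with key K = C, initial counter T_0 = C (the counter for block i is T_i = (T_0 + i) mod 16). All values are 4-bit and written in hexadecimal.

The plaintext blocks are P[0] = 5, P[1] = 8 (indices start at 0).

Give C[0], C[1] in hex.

CTR encryption: S_i = E(K, T_i) where T_i is the counter for block i; C_i = P_i ⊕ S_i.
C[0]: T = C, S = E(K, T) = 8; 5 ⊕ 8 = D.
C[1]: T = D, S = E(K, T) = 9; 8 ⊕ 9 = 1.

C[0] = D, C[1] = 1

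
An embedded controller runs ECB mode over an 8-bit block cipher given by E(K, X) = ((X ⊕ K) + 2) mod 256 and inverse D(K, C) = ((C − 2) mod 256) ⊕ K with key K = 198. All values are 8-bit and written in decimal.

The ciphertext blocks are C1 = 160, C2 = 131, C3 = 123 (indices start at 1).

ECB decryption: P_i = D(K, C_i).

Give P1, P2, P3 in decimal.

P1 = 88, P2 = 71, P3 = 191

P1: D(K, 160) = 88.
P2: D(K, 131) = 71.
P3: D(K, 123) = 191.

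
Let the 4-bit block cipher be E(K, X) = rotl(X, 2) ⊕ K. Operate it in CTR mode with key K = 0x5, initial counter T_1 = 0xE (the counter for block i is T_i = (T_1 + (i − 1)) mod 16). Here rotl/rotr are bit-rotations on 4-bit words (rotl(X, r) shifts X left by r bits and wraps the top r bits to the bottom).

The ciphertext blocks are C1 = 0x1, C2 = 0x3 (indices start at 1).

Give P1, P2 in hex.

CTR decryption: S_i = E(K, T_i) where T_i is the counter for block i; P_i = C_i ⊕ S_i.
P1: T = 0xE, S = E(K, T) = 0xE; 0x1 ⊕ 0xE = 0xF.
P2: T = 0xF, S = E(K, T) = 0xA; 0x3 ⊕ 0xA = 0x9.

P1 = 0xF, P2 = 0x9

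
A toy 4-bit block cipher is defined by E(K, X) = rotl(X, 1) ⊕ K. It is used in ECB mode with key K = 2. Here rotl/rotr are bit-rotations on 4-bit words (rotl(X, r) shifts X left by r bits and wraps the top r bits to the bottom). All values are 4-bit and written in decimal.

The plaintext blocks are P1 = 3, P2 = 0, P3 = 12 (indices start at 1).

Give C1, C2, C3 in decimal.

ECB encryption: C_i = E(K, P_i).
C1: E(K, 3) = 4.
C2: E(K, 0) = 2.
C3: E(K, 12) = 11.

C1 = 4, C2 = 2, C3 = 11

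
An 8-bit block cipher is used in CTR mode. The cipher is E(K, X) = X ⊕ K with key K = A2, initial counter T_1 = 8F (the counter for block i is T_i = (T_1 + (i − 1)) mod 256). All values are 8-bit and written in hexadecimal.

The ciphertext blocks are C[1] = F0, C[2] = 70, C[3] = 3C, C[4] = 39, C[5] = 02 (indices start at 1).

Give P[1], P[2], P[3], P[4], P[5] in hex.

P[1] = DD, P[2] = 42, P[3] = 0F, P[4] = 09, P[5] = 33

CTR decryption: S_i = E(K, T_i) where T_i is the counter for block i; P_i = C_i ⊕ S_i.
P[1]: T = 8F, S = E(K, T) = 2D; F0 ⊕ 2D = DD.
P[2]: T = 90, S = E(K, T) = 32; 70 ⊕ 32 = 42.
P[3]: T = 91, S = E(K, T) = 33; 3C ⊕ 33 = 0F.
P[4]: T = 92, S = E(K, T) = 30; 39 ⊕ 30 = 09.
P[5]: T = 93, S = E(K, T) = 31; 02 ⊕ 31 = 33.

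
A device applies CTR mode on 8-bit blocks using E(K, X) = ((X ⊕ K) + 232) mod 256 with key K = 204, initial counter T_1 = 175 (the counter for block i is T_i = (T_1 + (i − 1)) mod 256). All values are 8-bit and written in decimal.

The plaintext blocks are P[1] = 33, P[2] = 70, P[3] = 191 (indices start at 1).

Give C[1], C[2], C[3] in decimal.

C[1] = 106, C[2] = 34, C[3] = 218

CTR encryption: S_i = E(K, T_i) where T_i is the counter for block i; C_i = P_i ⊕ S_i.
C[1]: T = 175, S = E(K, T) = 75; 33 ⊕ 75 = 106.
C[2]: T = 176, S = E(K, T) = 100; 70 ⊕ 100 = 34.
C[3]: T = 177, S = E(K, T) = 101; 191 ⊕ 101 = 218.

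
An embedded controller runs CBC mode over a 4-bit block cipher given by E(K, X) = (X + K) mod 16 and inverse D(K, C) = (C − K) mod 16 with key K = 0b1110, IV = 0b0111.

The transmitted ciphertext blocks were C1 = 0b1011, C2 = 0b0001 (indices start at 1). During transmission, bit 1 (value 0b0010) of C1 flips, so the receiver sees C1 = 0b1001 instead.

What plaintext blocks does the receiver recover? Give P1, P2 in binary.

P1 = 0b1100, P2 = 0b1010

CBC decryption: P_i = D(K, C_i) ⊕ C_{i−1}, with C_{0} = IV.
Only C1 changed, to 0b1001. In CBC, a change in C_i garbles P_i and flips the same bit in P_{i+1}. Decrypting the received ciphertext:
P1: D(K, 0b1001) = 0b1011; 0b1011 ⊕ 0b0111 = 0b1100.
P2: D(K, 0b0001) = 0b0011; 0b0011 ⊕ 0b1001 = 0b1010.
Blocks that differ from the original plaintext: P1, P2.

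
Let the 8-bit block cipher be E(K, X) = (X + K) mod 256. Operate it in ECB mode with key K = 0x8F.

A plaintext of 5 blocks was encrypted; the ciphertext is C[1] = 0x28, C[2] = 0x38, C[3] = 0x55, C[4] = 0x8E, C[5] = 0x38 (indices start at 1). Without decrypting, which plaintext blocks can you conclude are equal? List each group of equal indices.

P[2] = P[5]

ECB encrypts each block independently with the same key, so equal ciphertext blocks imply equal plaintext blocks.
C[2] = C[5] = 0x38, so P[2] = P[5].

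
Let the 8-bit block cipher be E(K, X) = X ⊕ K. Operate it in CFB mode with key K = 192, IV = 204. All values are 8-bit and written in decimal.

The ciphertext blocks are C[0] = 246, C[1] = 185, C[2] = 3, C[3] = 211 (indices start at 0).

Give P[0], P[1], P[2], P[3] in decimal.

P[0] = 250, P[1] = 143, P[2] = 122, P[3] = 16

CFB decryption: P_i = C_i ⊕ E(K, C_{i−1}), with C_{−1} = IV.
P[0]: E(K, 204) = 12; 246 ⊕ 12 = 250.
P[1]: E(K, 246) = 54; 185 ⊕ 54 = 143.
P[2]: E(K, 185) = 121; 3 ⊕ 121 = 122.
P[3]: E(K, 3) = 195; 211 ⊕ 195 = 16.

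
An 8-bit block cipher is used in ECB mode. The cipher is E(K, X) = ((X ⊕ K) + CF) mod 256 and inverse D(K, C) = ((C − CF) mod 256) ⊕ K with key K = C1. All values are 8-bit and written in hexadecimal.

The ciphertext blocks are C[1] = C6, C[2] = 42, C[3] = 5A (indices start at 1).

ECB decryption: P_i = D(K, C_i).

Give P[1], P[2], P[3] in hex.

P[1] = 36, P[2] = B2, P[3] = 4A

P[1]: D(K, C6) = 36.
P[2]: D(K, 42) = B2.
P[3]: D(K, 5A) = 4A.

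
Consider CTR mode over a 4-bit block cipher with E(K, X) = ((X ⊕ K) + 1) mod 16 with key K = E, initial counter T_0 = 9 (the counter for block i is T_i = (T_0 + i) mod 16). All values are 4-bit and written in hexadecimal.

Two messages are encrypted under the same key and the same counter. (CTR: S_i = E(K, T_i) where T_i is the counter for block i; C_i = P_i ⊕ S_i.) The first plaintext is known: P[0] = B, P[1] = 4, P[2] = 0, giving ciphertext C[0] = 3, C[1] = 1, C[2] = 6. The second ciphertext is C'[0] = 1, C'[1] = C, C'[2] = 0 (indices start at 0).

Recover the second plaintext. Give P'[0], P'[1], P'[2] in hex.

In CTR with a reused counter, both messages share the same keystream S_i, so C_i ⊕ C'_i = P_i ⊕ P'_i and thus P'_i = P_i ⊕ C_i ⊕ C'_i.
P'[0]: B ⊕ 3 ⊕ 1 = 9.
P'[1]: 4 ⊕ 1 ⊕ C = 9.
P'[2]: 0 ⊕ 6 ⊕ 0 = 6.

P'[0] = 9, P'[1] = 9, P'[2] = 6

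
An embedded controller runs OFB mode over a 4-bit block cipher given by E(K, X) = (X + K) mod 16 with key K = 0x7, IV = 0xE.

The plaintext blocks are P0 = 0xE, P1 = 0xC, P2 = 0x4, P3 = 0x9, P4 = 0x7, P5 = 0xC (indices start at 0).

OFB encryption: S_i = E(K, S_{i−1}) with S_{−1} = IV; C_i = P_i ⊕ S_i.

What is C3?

C0: S = E(K, 0xE) = 0x5; 0xE ⊕ 0x5 = 0xB.
C1: S = E(K, 0x5) = 0xC; 0xC ⊕ 0xC = 0x0.
C2: S = E(K, 0xC) = 0x3; 0x4 ⊕ 0x3 = 0x7.
C3: S = E(K, 0x3) = 0xA; 0x9 ⊕ 0xA = 0x3.

C3 = 0x3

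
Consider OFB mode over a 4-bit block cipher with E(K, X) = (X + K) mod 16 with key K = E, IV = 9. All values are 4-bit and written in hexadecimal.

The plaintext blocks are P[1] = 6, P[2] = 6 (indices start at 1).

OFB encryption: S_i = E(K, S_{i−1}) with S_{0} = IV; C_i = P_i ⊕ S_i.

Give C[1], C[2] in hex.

C[1]: S = E(K, 9) = 7; 6 ⊕ 7 = 1.
C[2]: S = E(K, 7) = 5; 6 ⊕ 5 = 3.

C[1] = 1, C[2] = 3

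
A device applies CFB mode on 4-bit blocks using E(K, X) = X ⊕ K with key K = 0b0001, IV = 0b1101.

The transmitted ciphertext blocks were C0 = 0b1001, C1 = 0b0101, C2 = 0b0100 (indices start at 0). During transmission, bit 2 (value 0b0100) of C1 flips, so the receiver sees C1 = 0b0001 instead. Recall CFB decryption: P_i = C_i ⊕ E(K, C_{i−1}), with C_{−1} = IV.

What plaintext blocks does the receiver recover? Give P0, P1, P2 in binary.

Only C1 changed, to 0b0001. In CFB, a change in C_i flips the same bit in P_i and garbles P_{i+1}. Decrypting the received ciphertext:
P0: E(K, 0b1101) = 0b1100; 0b1001 ⊕ 0b1100 = 0b0101.
P1: E(K, 0b1001) = 0b1000; 0b0001 ⊕ 0b1000 = 0b1001.
P2: E(K, 0b0001) = 0b0000; 0b0100 ⊕ 0b0000 = 0b0100.
Blocks that differ from the original plaintext: P1, P2.

P0 = 0b0101, P1 = 0b1001, P2 = 0b0100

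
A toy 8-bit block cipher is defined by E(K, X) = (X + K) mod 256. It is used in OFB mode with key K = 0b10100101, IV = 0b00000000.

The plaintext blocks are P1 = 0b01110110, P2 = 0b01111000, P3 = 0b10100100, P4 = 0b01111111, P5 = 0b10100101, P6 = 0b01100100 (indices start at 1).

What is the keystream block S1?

0b10100101

OFB encryption: S_i = E(K, S_{i−1}) with S_{0} = IV; C_i = P_i ⊕ S_i.
C1: S = E(K, 0b00000000) = 0b10100101; 0b01110110 ⊕ 0b10100101 = 0b11010011.
So S1 = 0b10100101.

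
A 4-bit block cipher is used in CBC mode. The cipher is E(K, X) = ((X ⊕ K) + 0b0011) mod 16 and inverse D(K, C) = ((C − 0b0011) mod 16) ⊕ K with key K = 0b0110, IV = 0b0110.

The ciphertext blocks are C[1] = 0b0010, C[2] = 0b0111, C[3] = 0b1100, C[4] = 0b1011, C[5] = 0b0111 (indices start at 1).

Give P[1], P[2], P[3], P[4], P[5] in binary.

P[1] = 0b1111, P[2] = 0b0000, P[3] = 0b1000, P[4] = 0b0010, P[5] = 0b1001

CBC decryption: P_i = D(K, C_i) ⊕ C_{i−1}, with C_{0} = IV.
P[1]: D(K, 0b0010) = 0b1001; 0b1001 ⊕ 0b0110 = 0b1111.
P[2]: D(K, 0b0111) = 0b0010; 0b0010 ⊕ 0b0010 = 0b0000.
P[3]: D(K, 0b1100) = 0b1111; 0b1111 ⊕ 0b0111 = 0b1000.
P[4]: D(K, 0b1011) = 0b1110; 0b1110 ⊕ 0b1100 = 0b0010.
P[5]: D(K, 0b0111) = 0b0010; 0b0010 ⊕ 0b1011 = 0b1001.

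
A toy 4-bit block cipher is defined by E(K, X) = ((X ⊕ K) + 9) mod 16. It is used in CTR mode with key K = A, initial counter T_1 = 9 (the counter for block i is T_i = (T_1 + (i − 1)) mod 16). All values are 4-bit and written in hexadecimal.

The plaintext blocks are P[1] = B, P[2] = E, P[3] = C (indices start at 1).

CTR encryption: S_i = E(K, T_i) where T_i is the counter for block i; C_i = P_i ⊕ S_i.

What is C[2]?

C[1]: T = 9, S = E(K, T) = C; B ⊕ C = 7.
C[2]: T = A, S = E(K, T) = 9; E ⊕ 9 = 7.

C[2] = 7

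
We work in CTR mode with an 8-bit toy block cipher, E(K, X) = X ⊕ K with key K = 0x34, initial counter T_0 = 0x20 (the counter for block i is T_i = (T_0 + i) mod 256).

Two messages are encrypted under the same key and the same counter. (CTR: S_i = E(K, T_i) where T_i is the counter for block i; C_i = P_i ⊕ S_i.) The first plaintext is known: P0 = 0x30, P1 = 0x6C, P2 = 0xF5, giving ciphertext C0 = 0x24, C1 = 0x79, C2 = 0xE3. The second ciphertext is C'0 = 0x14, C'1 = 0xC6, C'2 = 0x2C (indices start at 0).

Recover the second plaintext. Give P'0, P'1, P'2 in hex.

In CTR with a reused counter, both messages share the same keystream S_i, so C_i ⊕ C'_i = P_i ⊕ P'_i and thus P'_i = P_i ⊕ C_i ⊕ C'_i.
P'0: 0x30 ⊕ 0x24 ⊕ 0x14 = 0x00.
P'1: 0x6C ⊕ 0x79 ⊕ 0xC6 = 0xD3.
P'2: 0xF5 ⊕ 0xE3 ⊕ 0x2C = 0x3A.

P'0 = 0x00, P'1 = 0xD3, P'2 = 0x3A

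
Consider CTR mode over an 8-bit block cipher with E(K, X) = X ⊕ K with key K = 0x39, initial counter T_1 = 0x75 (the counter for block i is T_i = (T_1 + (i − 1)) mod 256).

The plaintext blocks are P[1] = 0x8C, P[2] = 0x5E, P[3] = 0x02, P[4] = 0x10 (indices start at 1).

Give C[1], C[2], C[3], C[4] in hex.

CTR encryption: S_i = E(K, T_i) where T_i is the counter for block i; C_i = P_i ⊕ S_i.
C[1]: T = 0x75, S = E(K, T) = 0x4C; 0x8C ⊕ 0x4C = 0xC0.
C[2]: T = 0x76, S = E(K, T) = 0x4F; 0x5E ⊕ 0x4F = 0x11.
C[3]: T = 0x77, S = E(K, T) = 0x4E; 0x02 ⊕ 0x4E = 0x4C.
C[4]: T = 0x78, S = E(K, T) = 0x41; 0x10 ⊕ 0x41 = 0x51.

C[1] = 0xC0, C[2] = 0x11, C[3] = 0x4C, C[4] = 0x51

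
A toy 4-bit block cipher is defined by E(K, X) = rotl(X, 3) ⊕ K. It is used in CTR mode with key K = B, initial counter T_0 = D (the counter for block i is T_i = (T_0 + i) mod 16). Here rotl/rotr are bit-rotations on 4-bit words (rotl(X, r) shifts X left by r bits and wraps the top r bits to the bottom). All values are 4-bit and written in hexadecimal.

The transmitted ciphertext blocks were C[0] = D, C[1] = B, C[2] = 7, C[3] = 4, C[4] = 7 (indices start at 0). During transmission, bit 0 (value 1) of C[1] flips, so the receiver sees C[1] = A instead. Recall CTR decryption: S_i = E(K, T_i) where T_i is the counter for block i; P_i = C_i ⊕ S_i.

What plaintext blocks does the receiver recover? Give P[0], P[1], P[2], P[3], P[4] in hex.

Only C[1] changed, to A. In CTR, a change in C_i flips the same bit in P_i only; the keystream is unaffected. Decrypting the received ciphertext:
P[0]: T = D, S = E(K, T) = 5; D ⊕ 5 = 8.
P[1]: T = E, S = E(K, T) = C; A ⊕ C = 6.
P[2]: T = F, S = E(K, T) = 4; 7 ⊕ 4 = 3.
P[3]: T = 0, S = E(K, T) = B; 4 ⊕ B = F.
P[4]: T = 1, S = E(K, T) = 3; 7 ⊕ 3 = 4.
Blocks that differ from the original plaintext: P[1].

P[0] = 8, P[1] = 6, P[2] = 3, P[3] = F, P[4] = 4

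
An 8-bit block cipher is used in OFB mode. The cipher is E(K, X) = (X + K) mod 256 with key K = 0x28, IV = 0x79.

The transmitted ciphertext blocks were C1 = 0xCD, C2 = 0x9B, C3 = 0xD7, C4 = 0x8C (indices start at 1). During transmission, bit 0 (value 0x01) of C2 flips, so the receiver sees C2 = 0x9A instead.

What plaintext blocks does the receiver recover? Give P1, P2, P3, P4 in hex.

P1 = 0x6C, P2 = 0x53, P3 = 0x26, P4 = 0x95

OFB decryption: S_i = E(K, S_{i−1}) with S_{0} = IV; P_i = C_i ⊕ S_i.
Only C2 changed, to 0x9A. In OFB, a change in C_i flips the same bit in P_i only; the keystream is unaffected. Decrypting the received ciphertext:
P1: S = E(K, 0x79) = 0xA1; 0xCD ⊕ 0xA1 = 0x6C.
P2: S = E(K, 0xA1) = 0xC9; 0x9A ⊕ 0xC9 = 0x53.
P3: S = E(K, 0xC9) = 0xF1; 0xD7 ⊕ 0xF1 = 0x26.
P4: S = E(K, 0xF1) = 0x19; 0x8C ⊕ 0x19 = 0x95.
Blocks that differ from the original plaintext: P2.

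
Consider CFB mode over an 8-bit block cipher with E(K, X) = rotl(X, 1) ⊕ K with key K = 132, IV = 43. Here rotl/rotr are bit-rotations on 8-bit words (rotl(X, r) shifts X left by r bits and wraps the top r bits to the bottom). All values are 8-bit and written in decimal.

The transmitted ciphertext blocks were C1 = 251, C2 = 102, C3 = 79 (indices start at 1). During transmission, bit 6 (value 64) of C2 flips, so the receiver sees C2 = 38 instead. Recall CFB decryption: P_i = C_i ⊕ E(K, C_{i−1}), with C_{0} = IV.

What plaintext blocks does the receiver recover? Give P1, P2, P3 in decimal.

Only C2 changed, to 38. In CFB, a change in C_i flips the same bit in P_i and garbles P_{i+1}. Decrypting the received ciphertext:
P1: E(K, 43) = 210; 251 ⊕ 210 = 41.
P2: E(K, 251) = 115; 38 ⊕ 115 = 85.
P3: E(K, 38) = 200; 79 ⊕ 200 = 135.
Blocks that differ from the original plaintext: P2, P3.

P1 = 41, P2 = 85, P3 = 135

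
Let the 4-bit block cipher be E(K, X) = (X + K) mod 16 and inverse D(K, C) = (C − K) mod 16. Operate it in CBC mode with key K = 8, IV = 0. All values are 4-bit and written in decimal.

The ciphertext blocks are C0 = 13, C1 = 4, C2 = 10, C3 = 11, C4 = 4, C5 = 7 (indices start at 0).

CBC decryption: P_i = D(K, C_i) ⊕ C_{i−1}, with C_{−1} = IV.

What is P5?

P5: D(K, 7) = 15; 15 ⊕ 4 = 11.

P5 = 11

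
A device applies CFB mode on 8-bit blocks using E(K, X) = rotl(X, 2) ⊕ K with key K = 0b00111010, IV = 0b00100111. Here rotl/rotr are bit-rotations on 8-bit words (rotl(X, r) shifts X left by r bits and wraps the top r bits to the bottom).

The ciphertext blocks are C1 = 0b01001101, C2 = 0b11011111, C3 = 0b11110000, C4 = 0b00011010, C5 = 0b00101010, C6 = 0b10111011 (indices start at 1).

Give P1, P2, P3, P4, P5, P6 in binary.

P1 = 0b11101011, P2 = 0b11010000, P3 = 0b10110101, P4 = 0b11100011, P5 = 0b01111000, P6 = 0b00101001

CFB decryption: P_i = C_i ⊕ E(K, C_{i−1}), with C_{0} = IV.
P1: E(K, 0b00100111) = 0b10100110; 0b01001101 ⊕ 0b10100110 = 0b11101011.
P2: E(K, 0b01001101) = 0b00001111; 0b11011111 ⊕ 0b00001111 = 0b11010000.
P3: E(K, 0b11011111) = 0b01000101; 0b11110000 ⊕ 0b01000101 = 0b10110101.
P4: E(K, 0b11110000) = 0b11111001; 0b00011010 ⊕ 0b11111001 = 0b11100011.
P5: E(K, 0b00011010) = 0b01010010; 0b00101010 ⊕ 0b01010010 = 0b01111000.
P6: E(K, 0b00101010) = 0b10010010; 0b10111011 ⊕ 0b10010010 = 0b00101001.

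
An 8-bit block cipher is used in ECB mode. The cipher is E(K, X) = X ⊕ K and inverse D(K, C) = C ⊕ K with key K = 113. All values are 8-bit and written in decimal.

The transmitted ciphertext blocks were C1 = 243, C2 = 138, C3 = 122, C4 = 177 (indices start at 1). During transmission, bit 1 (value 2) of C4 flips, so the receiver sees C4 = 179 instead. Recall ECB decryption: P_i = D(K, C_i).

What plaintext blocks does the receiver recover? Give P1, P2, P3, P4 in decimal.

Only C4 changed, to 179. In ECB, a change in C_i affects only P_i. Decrypting the received ciphertext:
P1: D(K, 243) = 130.
P2: D(K, 138) = 251.
P3: D(K, 122) = 11.
P4: D(K, 179) = 194.
Blocks that differ from the original plaintext: P4.

P1 = 130, P2 = 251, P3 = 11, P4 = 194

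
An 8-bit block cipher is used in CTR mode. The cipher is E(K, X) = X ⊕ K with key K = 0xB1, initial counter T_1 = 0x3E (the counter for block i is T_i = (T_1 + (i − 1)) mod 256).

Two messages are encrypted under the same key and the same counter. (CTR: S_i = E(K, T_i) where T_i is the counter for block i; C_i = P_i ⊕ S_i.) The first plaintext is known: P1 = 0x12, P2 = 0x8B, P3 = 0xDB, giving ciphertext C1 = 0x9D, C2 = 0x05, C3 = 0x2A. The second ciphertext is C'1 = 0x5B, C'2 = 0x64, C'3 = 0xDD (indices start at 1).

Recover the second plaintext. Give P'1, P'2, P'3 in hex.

P'1 = 0xD4, P'2 = 0xEA, P'3 = 0x2C

In CTR with a reused counter, both messages share the same keystream S_i, so C_i ⊕ C'_i = P_i ⊕ P'_i and thus P'_i = P_i ⊕ C_i ⊕ C'_i.
P'1: 0x12 ⊕ 0x9D ⊕ 0x5B = 0xD4.
P'2: 0x8B ⊕ 0x05 ⊕ 0x64 = 0xEA.
P'3: 0xDB ⊕ 0x2A ⊕ 0xDD = 0x2C.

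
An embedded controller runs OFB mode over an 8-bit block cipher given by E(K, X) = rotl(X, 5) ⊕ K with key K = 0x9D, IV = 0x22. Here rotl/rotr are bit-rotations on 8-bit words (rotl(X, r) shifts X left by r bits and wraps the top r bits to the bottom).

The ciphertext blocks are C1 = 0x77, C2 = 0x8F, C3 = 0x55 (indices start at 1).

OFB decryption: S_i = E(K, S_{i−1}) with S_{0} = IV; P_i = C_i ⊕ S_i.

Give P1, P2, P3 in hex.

P1 = 0xAE, P2 = 0x29, P3 = 0x1C

P1: S = E(K, 0x22) = 0xD9; 0x77 ⊕ 0xD9 = 0xAE.
P2: S = E(K, 0xD9) = 0xA6; 0x8F ⊕ 0xA6 = 0x29.
P3: S = E(K, 0xA6) = 0x49; 0x55 ⊕ 0x49 = 0x1C.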